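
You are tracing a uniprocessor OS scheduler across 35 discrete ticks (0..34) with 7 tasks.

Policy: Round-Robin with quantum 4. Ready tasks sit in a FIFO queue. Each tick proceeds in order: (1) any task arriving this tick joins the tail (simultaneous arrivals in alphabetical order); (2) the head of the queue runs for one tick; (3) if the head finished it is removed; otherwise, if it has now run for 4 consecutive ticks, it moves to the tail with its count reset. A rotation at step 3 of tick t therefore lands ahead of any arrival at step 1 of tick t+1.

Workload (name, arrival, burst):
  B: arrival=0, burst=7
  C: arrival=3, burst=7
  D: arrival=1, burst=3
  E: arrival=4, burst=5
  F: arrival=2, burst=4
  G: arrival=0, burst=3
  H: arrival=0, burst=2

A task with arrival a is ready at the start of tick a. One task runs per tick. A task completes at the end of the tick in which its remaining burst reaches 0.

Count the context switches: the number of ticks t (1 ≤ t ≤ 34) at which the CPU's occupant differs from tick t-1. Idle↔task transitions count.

t=0: queue=[B,G,H] q_used=0 → run B
t=1: queue=[B,G,H,D] q_used=1 → run B
t=2: queue=[B,G,H,D,F] q_used=2 → run B
t=3: queue=[B,G,H,D,F,C] q_used=3 → run B
t=4: queue=[G,H,D,F,C,B,E] q_used=0 → run G
t=5: queue=[G,H,D,F,C,B,E] q_used=1 → run G
t=6: queue=[G,H,D,F,C,B,E] q_used=2 → run G
t=7: queue=[H,D,F,C,B,E] q_used=0 → run H
t=8: queue=[H,D,F,C,B,E] q_used=1 → run H
t=9: queue=[D,F,C,B,E] q_used=0 → run D
t=10: queue=[D,F,C,B,E] q_used=1 → run D
t=11: queue=[D,F,C,B,E] q_used=2 → run D
t=12: queue=[F,C,B,E] q_used=0 → run F
t=13: queue=[F,C,B,E] q_used=1 → run F
t=14: queue=[F,C,B,E] q_used=2 → run F
t=15: queue=[F,C,B,E] q_used=3 → run F
t=16: queue=[C,B,E] q_used=0 → run C
t=17: queue=[C,B,E] q_used=1 → run C
t=18: queue=[C,B,E] q_used=2 → run C
t=19: queue=[C,B,E] q_used=3 → run C
t=20: queue=[B,E,C] q_used=0 → run B
t=21: queue=[B,E,C] q_used=1 → run B
t=22: queue=[B,E,C] q_used=2 → run B
t=23: queue=[E,C] q_used=0 → run E
t=24: queue=[E,C] q_used=1 → run E
t=25: queue=[E,C] q_used=2 → run E
t=26: queue=[E,C] q_used=3 → run E
t=27: queue=[C,E] q_used=0 → run C
t=28: queue=[C,E] q_used=1 → run C
t=29: queue=[C,E] q_used=2 → run C
t=30: queue=[E] q_used=0 → run E
t=31: (idle)
t=32: (idle)
t=33: (idle)
t=34: (idle)

context switches = 10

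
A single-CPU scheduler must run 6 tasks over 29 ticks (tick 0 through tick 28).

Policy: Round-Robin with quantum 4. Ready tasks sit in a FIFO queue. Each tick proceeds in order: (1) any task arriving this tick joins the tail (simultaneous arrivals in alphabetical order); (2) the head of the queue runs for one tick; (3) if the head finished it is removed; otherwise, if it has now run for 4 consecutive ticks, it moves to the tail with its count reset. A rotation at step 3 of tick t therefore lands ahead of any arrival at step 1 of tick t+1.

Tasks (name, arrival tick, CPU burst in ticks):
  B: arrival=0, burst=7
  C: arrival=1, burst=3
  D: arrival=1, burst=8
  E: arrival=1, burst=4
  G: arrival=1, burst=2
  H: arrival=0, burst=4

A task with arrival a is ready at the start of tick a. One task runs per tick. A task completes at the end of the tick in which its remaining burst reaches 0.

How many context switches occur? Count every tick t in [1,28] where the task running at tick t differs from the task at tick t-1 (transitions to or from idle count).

t=0: queue=[B,H] q_used=0 → run B
t=1: queue=[B,H,C,D,E,G] q_used=1 → run B
t=2: queue=[B,H,C,D,E,G] q_used=2 → run B
t=3: queue=[B,H,C,D,E,G] q_used=3 → run B
t=4: queue=[H,C,D,E,G,B] q_used=0 → run H
t=5: queue=[H,C,D,E,G,B] q_used=1 → run H
t=6: queue=[H,C,D,E,G,B] q_used=2 → run H
t=7: queue=[H,C,D,E,G,B] q_used=3 → run H
t=8: queue=[C,D,E,G,B] q_used=0 → run C
t=9: queue=[C,D,E,G,B] q_used=1 → run C
t=10: queue=[C,D,E,G,B] q_used=2 → run C
t=11: queue=[D,E,G,B] q_used=0 → run D
t=12: queue=[D,E,G,B] q_used=1 → run D
t=13: queue=[D,E,G,B] q_used=2 → run D
t=14: queue=[D,E,G,B] q_used=3 → run D
t=15: queue=[E,G,B,D] q_used=0 → run E
t=16: queue=[E,G,B,D] q_used=1 → run E
t=17: queue=[E,G,B,D] q_used=2 → run E
t=18: queue=[E,G,B,D] q_used=3 → run E
t=19: queue=[G,B,D] q_used=0 → run G
t=20: queue=[G,B,D] q_used=1 → run G
t=21: queue=[B,D] q_used=0 → run B
t=22: queue=[B,D] q_used=1 → run B
t=23: queue=[B,D] q_used=2 → run B
t=24: queue=[D] q_used=0 → run D
t=25: queue=[D] q_used=1 → run D
t=26: queue=[D] q_used=2 → run D
t=27: queue=[D] q_used=3 → run D
t=28: (idle)

context switches = 8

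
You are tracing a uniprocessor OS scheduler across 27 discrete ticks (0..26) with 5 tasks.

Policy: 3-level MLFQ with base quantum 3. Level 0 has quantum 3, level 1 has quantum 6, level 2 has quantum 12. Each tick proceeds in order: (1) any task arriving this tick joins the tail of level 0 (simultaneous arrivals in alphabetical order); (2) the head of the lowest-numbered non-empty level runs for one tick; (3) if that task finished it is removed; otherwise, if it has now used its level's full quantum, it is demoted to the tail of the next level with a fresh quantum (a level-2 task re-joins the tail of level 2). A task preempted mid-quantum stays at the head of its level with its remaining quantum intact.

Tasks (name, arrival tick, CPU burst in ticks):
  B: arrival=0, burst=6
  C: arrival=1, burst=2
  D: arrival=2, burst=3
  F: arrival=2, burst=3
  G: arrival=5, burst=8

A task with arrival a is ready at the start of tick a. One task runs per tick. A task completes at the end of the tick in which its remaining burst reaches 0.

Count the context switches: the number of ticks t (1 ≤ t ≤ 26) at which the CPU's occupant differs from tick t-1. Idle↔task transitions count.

context switches = 7

t=0: L0/L1/L2 = B/-/- → run B
t=1: L0/L1/L2 = BC/-/- → run B
t=2: L0/L1/L2 = BCDF/-/- → run B
t=3: L0/L1/L2 = CDF/B/- → run C
t=4: L0/L1/L2 = CDF/B/- → run C
t=5: L0/L1/L2 = DFG/B/- → run D
t=6: L0/L1/L2 = DFG/B/- → run D
t=7: L0/L1/L2 = DFG/B/- → run D
t=8: L0/L1/L2 = FG/B/- → run F
t=9: L0/L1/L2 = FG/B/- → run F
t=10: L0/L1/L2 = FG/B/- → run F
t=11: L0/L1/L2 = G/B/- → run G
t=12: L0/L1/L2 = G/B/- → run G
t=13: L0/L1/L2 = G/B/- → run G
t=14: L0/L1/L2 = -/BG/- → run B
t=15: L0/L1/L2 = -/BG/- → run B
t=16: L0/L1/L2 = -/BG/- → run B
t=17: L0/L1/L2 = -/G/- → run G
t=18: L0/L1/L2 = -/G/- → run G
t=19: L0/L1/L2 = -/G/- → run G
t=20: L0/L1/L2 = -/G/- → run G
t=21: L0/L1/L2 = -/G/- → run G
t=22: (idle)
t=23: (idle)
t=24: (idle)
t=25: (idle)
t=26: (idle)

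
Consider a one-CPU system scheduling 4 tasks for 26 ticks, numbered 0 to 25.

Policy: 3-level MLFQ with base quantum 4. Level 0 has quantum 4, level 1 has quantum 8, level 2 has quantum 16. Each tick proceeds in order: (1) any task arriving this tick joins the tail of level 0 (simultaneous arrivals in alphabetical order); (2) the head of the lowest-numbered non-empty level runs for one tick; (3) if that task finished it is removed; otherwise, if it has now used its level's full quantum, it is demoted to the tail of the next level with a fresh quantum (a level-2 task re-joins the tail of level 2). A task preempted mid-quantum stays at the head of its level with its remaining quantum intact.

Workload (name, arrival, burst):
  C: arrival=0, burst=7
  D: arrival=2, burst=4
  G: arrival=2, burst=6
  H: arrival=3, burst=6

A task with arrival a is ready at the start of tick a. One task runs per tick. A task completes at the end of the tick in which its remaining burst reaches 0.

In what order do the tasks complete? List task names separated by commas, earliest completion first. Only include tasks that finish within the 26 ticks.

completion order = D, C, G, H

t=0: L0/L1/L2 = C/-/- → run C
t=1: L0/L1/L2 = C/-/- → run C
t=2: L0/L1/L2 = CDG/-/- → run C
t=3: L0/L1/L2 = CDGH/-/- → run C
t=4: L0/L1/L2 = DGH/C/- → run D
t=5: L0/L1/L2 = DGH/C/- → run D
t=6: L0/L1/L2 = DGH/C/- → run D
t=7: L0/L1/L2 = DGH/C/- → run D
t=8: L0/L1/L2 = GH/C/- → run G
t=9: L0/L1/L2 = GH/C/- → run G
t=10: L0/L1/L2 = GH/C/- → run G
t=11: L0/L1/L2 = GH/C/- → run G
t=12: L0/L1/L2 = H/CG/- → run H
t=13: L0/L1/L2 = H/CG/- → run H
t=14: L0/L1/L2 = H/CG/- → run H
t=15: L0/L1/L2 = H/CG/- → run H
t=16: L0/L1/L2 = -/CGH/- → run C
t=17: L0/L1/L2 = -/CGH/- → run C
t=18: L0/L1/L2 = -/CGH/- → run C
t=19: L0/L1/L2 = -/GH/- → run G
t=20: L0/L1/L2 = -/GH/- → run G
t=21: L0/L1/L2 = -/H/- → run H
t=22: L0/L1/L2 = -/H/- → run H
t=23: (idle)
t=24: (idle)
t=25: (idle)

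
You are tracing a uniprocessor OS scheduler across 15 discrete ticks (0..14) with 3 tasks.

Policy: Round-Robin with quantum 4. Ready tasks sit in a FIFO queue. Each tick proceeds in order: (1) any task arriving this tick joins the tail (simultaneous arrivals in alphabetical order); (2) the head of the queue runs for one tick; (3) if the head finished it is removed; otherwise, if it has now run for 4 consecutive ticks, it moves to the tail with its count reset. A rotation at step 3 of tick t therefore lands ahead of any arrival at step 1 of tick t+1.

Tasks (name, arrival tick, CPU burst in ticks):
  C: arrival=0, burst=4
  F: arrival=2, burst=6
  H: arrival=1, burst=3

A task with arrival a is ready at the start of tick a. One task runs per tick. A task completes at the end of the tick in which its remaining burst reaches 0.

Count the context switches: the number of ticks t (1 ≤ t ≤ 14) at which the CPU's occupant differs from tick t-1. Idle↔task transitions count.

context switches = 3

t=0: queue=[C] q_used=0 → run C
t=1: queue=[C,H] q_used=1 → run C
t=2: queue=[C,H,F] q_used=2 → run C
t=3: queue=[C,H,F] q_used=3 → run C
t=4: queue=[H,F] q_used=0 → run H
t=5: queue=[H,F] q_used=1 → run H
t=6: queue=[H,F] q_used=2 → run H
t=7: queue=[F] q_used=0 → run F
t=8: queue=[F] q_used=1 → run F
t=9: queue=[F] q_used=2 → run F
t=10: queue=[F] q_used=3 → run F
t=11: queue=[F] q_used=0 → run F
t=12: queue=[F] q_used=1 → run F
t=13: (idle)
t=14: (idle)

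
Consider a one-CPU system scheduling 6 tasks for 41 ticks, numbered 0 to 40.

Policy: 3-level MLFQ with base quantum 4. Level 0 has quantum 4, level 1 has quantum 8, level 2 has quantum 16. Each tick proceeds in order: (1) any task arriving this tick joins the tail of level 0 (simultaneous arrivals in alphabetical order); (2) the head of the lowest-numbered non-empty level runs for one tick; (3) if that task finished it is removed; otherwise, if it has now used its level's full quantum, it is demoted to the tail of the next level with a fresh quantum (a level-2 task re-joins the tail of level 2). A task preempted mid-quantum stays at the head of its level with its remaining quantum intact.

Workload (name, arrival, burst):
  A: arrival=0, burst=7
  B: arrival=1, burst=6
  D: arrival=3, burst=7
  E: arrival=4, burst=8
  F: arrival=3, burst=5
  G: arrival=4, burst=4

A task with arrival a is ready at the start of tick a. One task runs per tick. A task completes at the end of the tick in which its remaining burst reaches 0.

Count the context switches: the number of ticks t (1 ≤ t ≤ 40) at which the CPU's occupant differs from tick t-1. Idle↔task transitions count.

context switches = 11

t=0: L0/L1/L2 = A/-/- → run A
t=1: L0/L1/L2 = AB/-/- → run A
t=2: L0/L1/L2 = AB/-/- → run A
t=3: L0/L1/L2 = ABDF/-/- → run A
t=4: L0/L1/L2 = BDFEG/A/- → run B
t=5: L0/L1/L2 = BDFEG/A/- → run B
t=6: L0/L1/L2 = BDFEG/A/- → run B
t=7: L0/L1/L2 = BDFEG/A/- → run B
t=8: L0/L1/L2 = DFEG/AB/- → run D
t=9: L0/L1/L2 = DFEG/AB/- → run D
t=10: L0/L1/L2 = DFEG/AB/- → run D
t=11: L0/L1/L2 = DFEG/AB/- → run D
t=12: L0/L1/L2 = FEG/ABD/- → run F
t=13: L0/L1/L2 = FEG/ABD/- → run F
t=14: L0/L1/L2 = FEG/ABD/- → run F
t=15: L0/L1/L2 = FEG/ABD/- → run F
t=16: L0/L1/L2 = EG/ABDF/- → run E
t=17: L0/L1/L2 = EG/ABDF/- → run E
t=18: L0/L1/L2 = EG/ABDF/- → run E
t=19: L0/L1/L2 = EG/ABDF/- → run E
t=20: L0/L1/L2 = G/ABDFE/- → run G
t=21: L0/L1/L2 = G/ABDFE/- → run G
t=22: L0/L1/L2 = G/ABDFE/- → run G
t=23: L0/L1/L2 = G/ABDFE/- → run G
t=24: L0/L1/L2 = -/ABDFE/- → run A
t=25: L0/L1/L2 = -/ABDFE/- → run A
t=26: L0/L1/L2 = -/ABDFE/- → run A
t=27: L0/L1/L2 = -/BDFE/- → run B
t=28: L0/L1/L2 = -/BDFE/- → run B
t=29: L0/L1/L2 = -/DFE/- → run D
t=30: L0/L1/L2 = -/DFE/- → run D
t=31: L0/L1/L2 = -/DFE/- → run D
t=32: L0/L1/L2 = -/FE/- → run F
t=33: L0/L1/L2 = -/E/- → run E
t=34: L0/L1/L2 = -/E/- → run E
t=35: L0/L1/L2 = -/E/- → run E
t=36: L0/L1/L2 = -/E/- → run E
t=37: (idle)
t=38: (idle)
t=39: (idle)
t=40: (idle)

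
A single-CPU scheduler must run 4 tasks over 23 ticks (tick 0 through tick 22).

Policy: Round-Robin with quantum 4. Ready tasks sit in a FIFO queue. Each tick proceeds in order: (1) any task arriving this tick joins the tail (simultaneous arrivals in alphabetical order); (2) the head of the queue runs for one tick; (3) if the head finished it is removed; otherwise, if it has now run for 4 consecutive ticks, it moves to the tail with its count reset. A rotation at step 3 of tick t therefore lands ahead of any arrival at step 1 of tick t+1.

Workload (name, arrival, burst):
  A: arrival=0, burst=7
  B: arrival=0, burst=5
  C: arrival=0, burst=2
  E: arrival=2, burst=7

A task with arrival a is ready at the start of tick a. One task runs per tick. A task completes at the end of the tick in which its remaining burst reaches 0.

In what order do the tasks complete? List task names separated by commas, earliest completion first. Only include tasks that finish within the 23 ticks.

completion order = C, A, B, E

t=0: queue=[A,B,C] q_used=0 → run A
t=1: queue=[A,B,C] q_used=1 → run A
t=2: queue=[A,B,C,E] q_used=2 → run A
t=3: queue=[A,B,C,E] q_used=3 → run A
t=4: queue=[B,C,E,A] q_used=0 → run B
t=5: queue=[B,C,E,A] q_used=1 → run B
t=6: queue=[B,C,E,A] q_used=2 → run B
t=7: queue=[B,C,E,A] q_used=3 → run B
t=8: queue=[C,E,A,B] q_used=0 → run C
t=9: queue=[C,E,A,B] q_used=1 → run C
t=10: queue=[E,A,B] q_used=0 → run E
t=11: queue=[E,A,B] q_used=1 → run E
t=12: queue=[E,A,B] q_used=2 → run E
t=13: queue=[E,A,B] q_used=3 → run E
t=14: queue=[A,B,E] q_used=0 → run A
t=15: queue=[A,B,E] q_used=1 → run A
t=16: queue=[A,B,E] q_used=2 → run A
t=17: queue=[B,E] q_used=0 → run B
t=18: queue=[E] q_used=0 → run E
t=19: queue=[E] q_used=1 → run E
t=20: queue=[E] q_used=2 → run E
t=21: (idle)
t=22: (idle)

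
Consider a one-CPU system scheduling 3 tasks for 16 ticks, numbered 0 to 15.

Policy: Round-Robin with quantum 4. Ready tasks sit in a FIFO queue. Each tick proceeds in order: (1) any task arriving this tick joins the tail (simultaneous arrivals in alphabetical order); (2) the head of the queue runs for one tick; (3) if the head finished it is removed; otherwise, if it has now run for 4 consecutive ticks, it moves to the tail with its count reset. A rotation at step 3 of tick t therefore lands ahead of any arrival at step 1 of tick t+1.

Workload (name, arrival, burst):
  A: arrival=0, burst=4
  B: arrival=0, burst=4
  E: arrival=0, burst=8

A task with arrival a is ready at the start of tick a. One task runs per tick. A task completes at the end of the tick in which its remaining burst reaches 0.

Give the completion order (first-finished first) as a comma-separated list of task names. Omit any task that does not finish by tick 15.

t=0: queue=[A,B,E] q_used=0 → run A
t=1: queue=[A,B,E] q_used=1 → run A
t=2: queue=[A,B,E] q_used=2 → run A
t=3: queue=[A,B,E] q_used=3 → run A
t=4: queue=[B,E] q_used=0 → run B
t=5: queue=[B,E] q_used=1 → run B
t=6: queue=[B,E] q_used=2 → run B
t=7: queue=[B,E] q_used=3 → run B
t=8: queue=[E] q_used=0 → run E
t=9: queue=[E] q_used=1 → run E
t=10: queue=[E] q_used=2 → run E
t=11: queue=[E] q_used=3 → run E
t=12: queue=[E] q_used=0 → run E
t=13: queue=[E] q_used=1 → run E
t=14: queue=[E] q_used=2 → run E
t=15: queue=[E] q_used=3 → run E

completion order = A, B, E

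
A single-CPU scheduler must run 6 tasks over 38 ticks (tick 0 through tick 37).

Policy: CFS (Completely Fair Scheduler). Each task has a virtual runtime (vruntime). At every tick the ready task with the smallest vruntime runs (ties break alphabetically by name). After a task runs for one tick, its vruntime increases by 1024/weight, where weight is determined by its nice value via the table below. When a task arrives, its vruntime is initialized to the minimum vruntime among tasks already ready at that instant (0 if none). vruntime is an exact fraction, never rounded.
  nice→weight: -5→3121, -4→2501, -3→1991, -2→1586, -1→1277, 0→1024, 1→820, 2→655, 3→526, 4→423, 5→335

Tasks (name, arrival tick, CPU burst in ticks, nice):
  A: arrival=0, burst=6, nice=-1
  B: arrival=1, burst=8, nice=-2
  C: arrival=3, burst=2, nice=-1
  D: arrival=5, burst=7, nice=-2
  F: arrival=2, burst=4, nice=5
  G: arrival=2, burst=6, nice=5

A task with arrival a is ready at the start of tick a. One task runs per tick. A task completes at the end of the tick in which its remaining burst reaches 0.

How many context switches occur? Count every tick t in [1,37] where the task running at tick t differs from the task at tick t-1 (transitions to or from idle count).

t=0: vr[A=0] → run A
t=1: vr[A=1024/1277 B=1024/1277] → run A
t=2: vr[A=2048/1277 B=1024/1277 F=1024/1277 G=1024/1277] → run B
t=3: vr[A=2048/1277 B=1465856/1012661 C=1024/1277 F=1024/1277 G=1024/1277] → run C
t=4: vr[A=2048/1277 B=1465856/1012661 C=2048/1277 F=1024/1277 G=1024/1277] → run F
t=5: vr[A=2048/1277 B=1465856/1012661 C=2048/1277 D=1024/1277 F=1650688/427795 G=1024/1277] → run D
t=6: vr[A=2048/1277 B=1465856/1012661 C=2048/1277 D=1465856/1012661 F=1650688/427795 G=1024/1277] → run G
t=7: vr[A=2048/1277 B=1465856/1012661 C=2048/1277 D=1465856/1012661 F=1650688/427795 G=1650688/427795] → run B
t=8: vr[A=2048/1277 B=2119680/1012661 C=2048/1277 D=1465856/1012661 F=1650688/427795 G=1650688/427795] → run D
t=9: vr[A=2048/1277 B=2119680/1012661 C=2048/1277 D=2119680/1012661 F=1650688/427795 G=1650688/427795] → run A
t=10: vr[A=3072/1277 B=2119680/1012661 C=2048/1277 D=2119680/1012661 F=1650688/427795 G=1650688/427795] → run C
t=11: vr[A=3072/1277 B=2119680/1012661 D=2119680/1012661 F=1650688/427795 G=1650688/427795] → run B
t=12: vr[A=3072/1277 B=2773504/1012661 D=2119680/1012661 F=1650688/427795 G=1650688/427795] → run D
t=13: vr[A=3072/1277 B=2773504/1012661 D=2773504/1012661 F=1650688/427795 G=1650688/427795] → run A
t=14: vr[A=4096/1277 B=2773504/1012661 D=2773504/1012661 F=1650688/427795 G=1650688/427795] → run B
t=15: vr[A=4096/1277 B=3427328/1012661 D=2773504/1012661 F=1650688/427795 G=1650688/427795] → run D
t=16: vr[A=4096/1277 B=3427328/1012661 D=3427328/1012661 F=1650688/427795 G=1650688/427795] → run A
t=17: vr[A=5120/1277 B=3427328/1012661 D=3427328/1012661 F=1650688/427795 G=1650688/427795] → run B
t=18: vr[A=5120/1277 B=4081152/1012661 D=3427328/1012661 F=1650688/427795 G=1650688/427795] → run D
t=19: vr[A=5120/1277 B=4081152/1012661 D=4081152/1012661 F=1650688/427795 G=1650688/427795] → run F
t=20: vr[A=5120/1277 B=4081152/1012661 D=4081152/1012661 F=2958336/427795 G=1650688/427795] → run G
t=21: vr[A=5120/1277 B=4081152/1012661 D=4081152/1012661 F=2958336/427795 G=2958336/427795] → run A
t=22: vr[B=4081152/1012661 D=4081152/1012661 F=2958336/427795 G=2958336/427795] → run B
t=23: vr[B=4734976/1012661 D=4081152/1012661 F=2958336/427795 G=2958336/427795] → run D
t=24: vr[B=4734976/1012661 D=4734976/1012661 F=2958336/427795 G=2958336/427795] → run B
t=25: vr[B=5388800/1012661 D=4734976/1012661 F=2958336/427795 G=2958336/427795] → run D
t=26: vr[B=5388800/1012661 F=2958336/427795 G=2958336/427795] → run B
t=27: vr[F=2958336/427795 G=2958336/427795] → run F
t=28: vr[F=4265984/427795 G=2958336/427795] → run G
t=29: vr[F=4265984/427795 G=4265984/427795] → run F
t=30: vr[G=4265984/427795] → run G
t=31: vr[G=5573632/427795] → run G
t=32: vr[G=1376256/85559] → run G
t=33: (idle)
t=34: (idle)
t=35: (idle)
t=36: (idle)
t=37: (idle)

context switches = 30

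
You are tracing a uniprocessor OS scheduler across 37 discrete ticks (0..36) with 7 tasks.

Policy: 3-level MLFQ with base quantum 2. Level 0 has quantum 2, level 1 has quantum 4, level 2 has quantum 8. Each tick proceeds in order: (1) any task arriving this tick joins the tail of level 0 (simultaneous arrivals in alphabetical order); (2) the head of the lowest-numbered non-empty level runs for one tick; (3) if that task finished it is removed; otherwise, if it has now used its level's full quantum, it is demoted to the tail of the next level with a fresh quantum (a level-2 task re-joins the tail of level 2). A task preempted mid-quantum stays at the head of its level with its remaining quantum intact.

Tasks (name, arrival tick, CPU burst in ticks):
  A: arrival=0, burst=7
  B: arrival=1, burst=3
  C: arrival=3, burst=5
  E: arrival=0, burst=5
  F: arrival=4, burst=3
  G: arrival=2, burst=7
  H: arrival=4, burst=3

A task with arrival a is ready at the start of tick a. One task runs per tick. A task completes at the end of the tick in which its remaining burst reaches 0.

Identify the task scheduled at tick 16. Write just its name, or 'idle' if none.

running at tick 16 = A

t=0: L0/L1/L2 = AE/-/- → run A
t=1: L0/L1/L2 = AEB/-/- → run A
t=2: L0/L1/L2 = EBG/A/- → run E
t=3: L0/L1/L2 = EBGC/A/- → run E
t=4: L0/L1/L2 = BGCFH/AE/- → run B
t=5: L0/L1/L2 = BGCFH/AE/- → run B
t=6: L0/L1/L2 = GCFH/AEB/- → run G
t=7: L0/L1/L2 = GCFH/AEB/- → run G
t=8: L0/L1/L2 = CFH/AEBG/- → run C
t=9: L0/L1/L2 = CFH/AEBG/- → run C
t=10: L0/L1/L2 = FH/AEBGC/- → run F
t=11: L0/L1/L2 = FH/AEBGC/- → run F
t=12: L0/L1/L2 = H/AEBGCF/- → run H
t=13: L0/L1/L2 = H/AEBGCF/- → run H
t=14: L0/L1/L2 = -/AEBGCFH/- → run A
t=15: L0/L1/L2 = -/AEBGCFH/- → run A
t=16: L0/L1/L2 = -/AEBGCFH/- → run A
t=17: L0/L1/L2 = -/AEBGCFH/- → run A
t=18: L0/L1/L2 = -/EBGCFH/A → run E
t=19: L0/L1/L2 = -/EBGCFH/A → run E
t=20: L0/L1/L2 = -/EBGCFH/A → run E
t=21: L0/L1/L2 = -/BGCFH/A → run B
t=22: L0/L1/L2 = -/GCFH/A → run G
t=23: L0/L1/L2 = -/GCFH/A → run G
t=24: L0/L1/L2 = -/GCFH/A → run G
t=25: L0/L1/L2 = -/GCFH/A → run G
t=26: L0/L1/L2 = -/CFH/AG → run C
t=27: L0/L1/L2 = -/CFH/AG → run C
t=28: L0/L1/L2 = -/CFH/AG → run C
t=29: L0/L1/L2 = -/FH/AG → run F
t=30: L0/L1/L2 = -/H/AG → run H
t=31: L0/L1/L2 = -/-/AG → run A
t=32: L0/L1/L2 = -/-/G → run G
t=33: (idle)
t=34: (idle)
t=35: (idle)
t=36: (idle)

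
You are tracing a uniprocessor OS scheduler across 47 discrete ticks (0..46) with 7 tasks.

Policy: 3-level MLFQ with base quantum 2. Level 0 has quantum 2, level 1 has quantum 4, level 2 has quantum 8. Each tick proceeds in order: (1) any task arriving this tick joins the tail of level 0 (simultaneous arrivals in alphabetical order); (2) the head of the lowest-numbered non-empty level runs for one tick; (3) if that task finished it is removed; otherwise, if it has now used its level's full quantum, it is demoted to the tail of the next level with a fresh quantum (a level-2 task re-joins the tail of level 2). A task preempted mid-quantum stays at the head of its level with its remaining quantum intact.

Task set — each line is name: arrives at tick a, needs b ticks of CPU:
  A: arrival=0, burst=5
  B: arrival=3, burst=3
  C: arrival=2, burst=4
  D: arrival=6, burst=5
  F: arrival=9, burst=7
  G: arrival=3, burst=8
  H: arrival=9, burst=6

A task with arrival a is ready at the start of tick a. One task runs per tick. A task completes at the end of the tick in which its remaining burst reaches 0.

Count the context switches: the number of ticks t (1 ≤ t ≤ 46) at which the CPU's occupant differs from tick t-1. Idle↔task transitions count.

t=0: L0/L1/L2 = A/-/- → run A
t=1: L0/L1/L2 = A/-/- → run A
t=2: L0/L1/L2 = C/A/- → run C
t=3: L0/L1/L2 = CBG/A/- → run C
t=4: L0/L1/L2 = BG/AC/- → run B
t=5: L0/L1/L2 = BG/AC/- → run B
t=6: L0/L1/L2 = GD/ACB/- → run G
t=7: L0/L1/L2 = GD/ACB/- → run G
t=8: L0/L1/L2 = D/ACBG/- → run D
t=9: L0/L1/L2 = DFH/ACBG/- → run D
t=10: L0/L1/L2 = FH/ACBGD/- → run F
t=11: L0/L1/L2 = FH/ACBGD/- → run F
t=12: L0/L1/L2 = H/ACBGDF/- → run H
t=13: L0/L1/L2 = H/ACBGDF/- → run H
t=14: L0/L1/L2 = -/ACBGDFH/- → run A
t=15: L0/L1/L2 = -/ACBGDFH/- → run A
t=16: L0/L1/L2 = -/ACBGDFH/- → run A
t=17: L0/L1/L2 = -/CBGDFH/- → run C
t=18: L0/L1/L2 = -/CBGDFH/- → run C
t=19: L0/L1/L2 = -/BGDFH/- → run B
t=20: L0/L1/L2 = -/GDFH/- → run G
t=21: L0/L1/L2 = -/GDFH/- → run G
t=22: L0/L1/L2 = -/GDFH/- → run G
t=23: L0/L1/L2 = -/GDFH/- → run G
t=24: L0/L1/L2 = -/DFH/G → run D
t=25: L0/L1/L2 = -/DFH/G → run D
t=26: L0/L1/L2 = -/DFH/G → run D
t=27: L0/L1/L2 = -/FH/G → run F
t=28: L0/L1/L2 = -/FH/G → run F
t=29: L0/L1/L2 = -/FH/G → run F
t=30: L0/L1/L2 = -/FH/G → run F
t=31: L0/L1/L2 = -/H/GF → run H
t=32: L0/L1/L2 = -/H/GF → run H
t=33: L0/L1/L2 = -/H/GF → run H
t=34: L0/L1/L2 = -/H/GF → run H
t=35: L0/L1/L2 = -/-/GF → run G
t=36: L0/L1/L2 = -/-/GF → run G
t=37: L0/L1/L2 = -/-/F → run F
t=38: (idle)
t=39: (idle)
t=40: (idle)
t=41: (idle)
t=42: (idle)
t=43: (idle)
t=44: (idle)
t=45: (idle)
t=46: (idle)

context switches = 16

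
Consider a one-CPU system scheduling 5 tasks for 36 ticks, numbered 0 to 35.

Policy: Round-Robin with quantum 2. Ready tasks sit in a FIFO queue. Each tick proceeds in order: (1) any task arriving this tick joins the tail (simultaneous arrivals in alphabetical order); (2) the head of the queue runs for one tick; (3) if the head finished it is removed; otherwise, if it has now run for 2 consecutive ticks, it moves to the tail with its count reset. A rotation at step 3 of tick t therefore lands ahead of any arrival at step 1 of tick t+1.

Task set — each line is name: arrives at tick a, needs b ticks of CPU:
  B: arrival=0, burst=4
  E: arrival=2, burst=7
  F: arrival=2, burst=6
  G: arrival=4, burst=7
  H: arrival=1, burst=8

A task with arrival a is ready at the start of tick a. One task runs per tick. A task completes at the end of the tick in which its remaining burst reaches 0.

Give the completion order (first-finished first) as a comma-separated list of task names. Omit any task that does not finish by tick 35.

t=0: queue=[B] q_used=0 → run B
t=1: queue=[B,H] q_used=1 → run B
t=2: queue=[H,B,E,F] q_used=0 → run H
t=3: queue=[H,B,E,F] q_used=1 → run H
t=4: queue=[B,E,F,H,G] q_used=0 → run B
t=5: queue=[B,E,F,H,G] q_used=1 → run B
t=6: queue=[E,F,H,G] q_used=0 → run E
t=7: queue=[E,F,H,G] q_used=1 → run E
t=8: queue=[F,H,G,E] q_used=0 → run F
t=9: queue=[F,H,G,E] q_used=1 → run F
t=10: queue=[H,G,E,F] q_used=0 → run H
t=11: queue=[H,G,E,F] q_used=1 → run H
t=12: queue=[G,E,F,H] q_used=0 → run G
t=13: queue=[G,E,F,H] q_used=1 → run G
t=14: queue=[E,F,H,G] q_used=0 → run E
t=15: queue=[E,F,H,G] q_used=1 → run E
t=16: queue=[F,H,G,E] q_used=0 → run F
t=17: queue=[F,H,G,E] q_used=1 → run F
t=18: queue=[H,G,E,F] q_used=0 → run H
t=19: queue=[H,G,E,F] q_used=1 → run H
t=20: queue=[G,E,F,H] q_used=0 → run G
t=21: queue=[G,E,F,H] q_used=1 → run G
t=22: queue=[E,F,H,G] q_used=0 → run E
t=23: queue=[E,F,H,G] q_used=1 → run E
t=24: queue=[F,H,G,E] q_used=0 → run F
t=25: queue=[F,H,G,E] q_used=1 → run F
t=26: queue=[H,G,E] q_used=0 → run H
t=27: queue=[H,G,E] q_used=1 → run H
t=28: queue=[G,E] q_used=0 → run G
t=29: queue=[G,E] q_used=1 → run G
t=30: queue=[E,G] q_used=0 → run E
t=31: queue=[G] q_used=0 → run G
t=32: (idle)
t=33: (idle)
t=34: (idle)
t=35: (idle)

completion order = B, F, H, E, G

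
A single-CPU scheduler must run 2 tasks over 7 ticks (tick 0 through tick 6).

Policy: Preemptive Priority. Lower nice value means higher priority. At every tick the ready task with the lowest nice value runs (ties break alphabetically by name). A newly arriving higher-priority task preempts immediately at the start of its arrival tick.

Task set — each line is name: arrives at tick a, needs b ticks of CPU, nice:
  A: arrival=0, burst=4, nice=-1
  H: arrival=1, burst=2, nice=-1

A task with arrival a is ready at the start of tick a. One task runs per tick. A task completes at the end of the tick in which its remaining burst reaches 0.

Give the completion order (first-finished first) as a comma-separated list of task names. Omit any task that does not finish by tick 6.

completion order = A, H

t=0: ready={A} → run A
t=1: ready={A,H} → run A
t=2: ready={A,H} → run A
t=3: ready={A,H} → run A
t=4: ready={H} → run H
t=5: ready={H} → run H
t=6: (idle)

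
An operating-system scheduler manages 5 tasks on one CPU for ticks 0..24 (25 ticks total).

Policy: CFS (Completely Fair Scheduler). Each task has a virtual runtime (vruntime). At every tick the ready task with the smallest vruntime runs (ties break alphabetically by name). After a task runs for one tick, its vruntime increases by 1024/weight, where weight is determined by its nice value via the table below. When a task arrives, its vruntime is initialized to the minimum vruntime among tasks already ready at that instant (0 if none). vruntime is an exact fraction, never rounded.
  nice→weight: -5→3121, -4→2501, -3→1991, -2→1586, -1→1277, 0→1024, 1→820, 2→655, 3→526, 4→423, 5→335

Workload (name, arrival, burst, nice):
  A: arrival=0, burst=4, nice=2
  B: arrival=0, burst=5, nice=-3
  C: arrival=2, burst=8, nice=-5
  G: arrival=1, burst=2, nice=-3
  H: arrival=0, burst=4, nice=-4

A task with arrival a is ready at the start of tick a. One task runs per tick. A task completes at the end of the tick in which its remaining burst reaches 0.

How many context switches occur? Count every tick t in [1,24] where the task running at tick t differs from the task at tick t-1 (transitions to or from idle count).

t=0: vr[A=0 B=0 H=0] → run A
t=1: vr[A=1024/655 B=0 G=0 H=0] → run B
t=2: vr[A=1024/655 B=1024/1991 C=0 G=0 H=0] → run C
t=3: vr[A=1024/655 B=1024/1991 C=1024/3121 G=0 H=0] → run G
t=4: vr[A=1024/655 B=1024/1991 C=1024/3121 G=1024/1991 H=0] → run H
t=5: vr[A=1024/655 B=1024/1991 C=1024/3121 G=1024/1991 H=1024/2501] → run C
t=6: vr[A=1024/655 B=1024/1991 C=2048/3121 G=1024/1991 H=1024/2501] → run H
t=7: vr[A=1024/655 B=1024/1991 C=2048/3121 G=1024/1991 H=2048/2501] → run B
t=8: vr[A=1024/655 B=2048/1991 C=2048/3121 G=1024/1991 H=2048/2501] → run G
t=9: vr[A=1024/655 B=2048/1991 C=2048/3121 H=2048/2501] → run C
t=10: vr[A=1024/655 B=2048/1991 C=3072/3121 H=2048/2501] → run H
t=11: vr[A=1024/655 B=2048/1991 C=3072/3121 H=3072/2501] → run C
t=12: vr[A=1024/655 B=2048/1991 C=4096/3121 H=3072/2501] → run B
t=13: vr[A=1024/655 B=3072/1991 C=4096/3121 H=3072/2501] → run H
t=14: vr[A=1024/655 B=3072/1991 C=4096/3121] → run C
t=15: vr[A=1024/655 B=3072/1991 C=5120/3121] → run B
t=16: vr[A=1024/655 B=4096/1991 C=5120/3121] → run A
t=17: vr[A=2048/655 B=4096/1991 C=5120/3121] → run C
t=18: vr[A=2048/655 B=4096/1991 C=6144/3121] → run C
t=19: vr[A=2048/655 B=4096/1991 C=7168/3121] → run B
t=20: vr[A=2048/655 C=7168/3121] → run C
t=21: vr[A=2048/655] → run A
t=22: vr[A=3072/655] → run A
t=23: (idle)
t=24: (idle)

context switches = 21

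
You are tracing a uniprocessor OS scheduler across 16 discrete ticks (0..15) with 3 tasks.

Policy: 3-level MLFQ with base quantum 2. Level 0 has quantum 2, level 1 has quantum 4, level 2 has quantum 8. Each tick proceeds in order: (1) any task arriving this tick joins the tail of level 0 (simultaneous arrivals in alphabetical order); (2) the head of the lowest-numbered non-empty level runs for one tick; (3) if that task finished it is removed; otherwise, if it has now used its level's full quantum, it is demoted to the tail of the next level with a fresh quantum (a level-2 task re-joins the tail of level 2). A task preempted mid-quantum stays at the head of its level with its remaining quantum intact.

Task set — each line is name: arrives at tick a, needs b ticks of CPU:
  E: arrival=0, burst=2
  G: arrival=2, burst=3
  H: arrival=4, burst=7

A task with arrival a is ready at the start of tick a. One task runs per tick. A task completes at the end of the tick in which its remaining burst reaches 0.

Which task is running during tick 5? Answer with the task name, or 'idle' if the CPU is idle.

t=0: L0/L1/L2 = E/-/- → run E
t=1: L0/L1/L2 = E/-/- → run E
t=2: L0/L1/L2 = G/-/- → run G
t=3: L0/L1/L2 = G/-/- → run G
t=4: L0/L1/L2 = H/G/- → run H
t=5: L0/L1/L2 = H/G/- → run H
t=6: L0/L1/L2 = -/GH/- → run G
t=7: L0/L1/L2 = -/H/- → run H
t=8: L0/L1/L2 = -/H/- → run H
t=9: L0/L1/L2 = -/H/- → run H
t=10: L0/L1/L2 = -/H/- → run H
t=11: L0/L1/L2 = -/-/H → run H
t=12: (idle)
t=13: (idle)
t=14: (idle)
t=15: (idle)

running at tick 5 = H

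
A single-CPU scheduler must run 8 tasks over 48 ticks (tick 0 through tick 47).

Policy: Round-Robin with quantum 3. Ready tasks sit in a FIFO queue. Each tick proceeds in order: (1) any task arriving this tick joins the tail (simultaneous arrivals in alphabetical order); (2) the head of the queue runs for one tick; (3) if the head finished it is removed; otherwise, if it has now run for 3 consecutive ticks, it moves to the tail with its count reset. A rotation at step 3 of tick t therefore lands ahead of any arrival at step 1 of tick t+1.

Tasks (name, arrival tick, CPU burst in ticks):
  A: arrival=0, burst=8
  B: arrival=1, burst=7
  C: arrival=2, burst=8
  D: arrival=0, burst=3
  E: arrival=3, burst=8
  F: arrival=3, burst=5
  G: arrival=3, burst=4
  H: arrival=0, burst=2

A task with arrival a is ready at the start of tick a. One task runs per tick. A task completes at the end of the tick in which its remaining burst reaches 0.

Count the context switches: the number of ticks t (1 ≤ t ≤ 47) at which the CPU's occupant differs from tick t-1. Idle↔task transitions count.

t=0: queue=[A,D,H] q_used=0 → run A
t=1: queue=[A,D,H,B] q_used=1 → run A
t=2: queue=[A,D,H,B,C] q_used=2 → run A
t=3: queue=[D,H,B,C,A,E,F,G] q_used=0 → run D
t=4: queue=[D,H,B,C,A,E,F,G] q_used=1 → run D
t=5: queue=[D,H,B,C,A,E,F,G] q_used=2 → run D
t=6: queue=[H,B,C,A,E,F,G] q_used=0 → run H
t=7: queue=[H,B,C,A,E,F,G] q_used=1 → run H
t=8: queue=[B,C,A,E,F,G] q_used=0 → run B
t=9: queue=[B,C,A,E,F,G] q_used=1 → run B
t=10: queue=[B,C,A,E,F,G] q_used=2 → run B
t=11: queue=[C,A,E,F,G,B] q_used=0 → run C
t=12: queue=[C,A,E,F,G,B] q_used=1 → run C
t=13: queue=[C,A,E,F,G,B] q_used=2 → run C
t=14: queue=[A,E,F,G,B,C] q_used=0 → run A
t=15: queue=[A,E,F,G,B,C] q_used=1 → run A
t=16: queue=[A,E,F,G,B,C] q_used=2 → run A
t=17: queue=[E,F,G,B,C,A] q_used=0 → run E
t=18: queue=[E,F,G,B,C,A] q_used=1 → run E
t=19: queue=[E,F,G,B,C,A] q_used=2 → run E
t=20: queue=[F,G,B,C,A,E] q_used=0 → run F
t=21: queue=[F,G,B,C,A,E] q_used=1 → run F
t=22: queue=[F,G,B,C,A,E] q_used=2 → run F
t=23: queue=[G,B,C,A,E,F] q_used=0 → run G
t=24: queue=[G,B,C,A,E,F] q_used=1 → run G
t=25: queue=[G,B,C,A,E,F] q_used=2 → run G
t=26: queue=[B,C,A,E,F,G] q_used=0 → run B
t=27: queue=[B,C,A,E,F,G] q_used=1 → run B
t=28: queue=[B,C,A,E,F,G] q_used=2 → run B
t=29: queue=[C,A,E,F,G,B] q_used=0 → run C
t=30: queue=[C,A,E,F,G,B] q_used=1 → run C
t=31: queue=[C,A,E,F,G,B] q_used=2 → run C
t=32: queue=[A,E,F,G,B,C] q_used=0 → run A
t=33: queue=[A,E,F,G,B,C] q_used=1 → run A
t=34: queue=[E,F,G,B,C] q_used=0 → run E
t=35: queue=[E,F,G,B,C] q_used=1 → run E
t=36: queue=[E,F,G,B,C] q_used=2 → run E
t=37: queue=[F,G,B,C,E] q_used=0 → run F
t=38: queue=[F,G,B,C,E] q_used=1 → run F
t=39: queue=[G,B,C,E] q_used=0 → run G
t=40: queue=[B,C,E] q_used=0 → run B
t=41: queue=[C,E] q_used=0 → run C
t=42: queue=[C,E] q_used=1 → run C
t=43: queue=[E] q_used=0 → run E
t=44: queue=[E] q_used=1 → run E
t=45: (idle)
t=46: (idle)
t=47: (idle)

context switches = 18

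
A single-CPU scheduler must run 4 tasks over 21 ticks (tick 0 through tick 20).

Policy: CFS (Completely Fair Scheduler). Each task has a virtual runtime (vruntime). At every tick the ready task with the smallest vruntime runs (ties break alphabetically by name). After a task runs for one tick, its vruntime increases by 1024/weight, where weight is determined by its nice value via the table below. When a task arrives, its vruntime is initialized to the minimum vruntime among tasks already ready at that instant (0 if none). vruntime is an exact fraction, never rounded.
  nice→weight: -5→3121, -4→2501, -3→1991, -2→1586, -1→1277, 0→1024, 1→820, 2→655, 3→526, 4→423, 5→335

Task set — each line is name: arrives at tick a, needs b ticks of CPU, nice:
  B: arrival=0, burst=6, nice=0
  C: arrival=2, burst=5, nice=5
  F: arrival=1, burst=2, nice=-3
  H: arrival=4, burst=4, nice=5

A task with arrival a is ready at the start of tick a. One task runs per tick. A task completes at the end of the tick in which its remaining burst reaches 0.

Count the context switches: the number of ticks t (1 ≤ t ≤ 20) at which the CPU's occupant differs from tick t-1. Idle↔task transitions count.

context switches = 13

t=0: vr[B=0] → run B
t=1: vr[B=1 F=1] → run B
t=2: vr[B=2 C=1 F=1] → run C
t=3: vr[B=2 C=1359/335 F=1] → run F
t=4: vr[B=2 C=1359/335 F=3015/1991 H=3015/1991] → run F
t=5: vr[B=2 C=1359/335 H=3015/1991] → run H
t=6: vr[B=2 C=1359/335 H=3048809/666985] → run B
t=7: vr[B=3 C=1359/335 H=3048809/666985] → run B
t=8: vr[B=4 C=1359/335 H=3048809/666985] → run B
t=9: vr[B=5 C=1359/335 H=3048809/666985] → run C
t=10: vr[B=5 C=2383/335 H=3048809/666985] → run H
t=11: vr[B=5 C=2383/335 H=5087593/666985] → run B
t=12: vr[C=2383/335 H=5087593/666985] → run C
t=13: vr[C=3407/335 H=5087593/666985] → run H
t=14: vr[C=3407/335 H=7126377/666985] → run C
t=15: vr[C=4431/335 H=7126377/666985] → run H
t=16: vr[C=4431/335] → run C
t=17: (idle)
t=18: (idle)
t=19: (idle)
t=20: (idle)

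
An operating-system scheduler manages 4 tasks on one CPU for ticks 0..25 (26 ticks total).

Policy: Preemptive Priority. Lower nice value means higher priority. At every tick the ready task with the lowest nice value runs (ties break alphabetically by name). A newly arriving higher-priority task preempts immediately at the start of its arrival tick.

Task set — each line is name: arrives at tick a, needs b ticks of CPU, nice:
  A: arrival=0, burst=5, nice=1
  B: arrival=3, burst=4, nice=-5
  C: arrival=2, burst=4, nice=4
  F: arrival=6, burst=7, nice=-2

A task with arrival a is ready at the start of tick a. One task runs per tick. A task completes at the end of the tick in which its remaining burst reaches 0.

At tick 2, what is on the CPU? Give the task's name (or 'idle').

t=0: ready={A} → run A
t=1: ready={A} → run A
t=2: ready={A,C} → run A
t=3: ready={A,B,C} → run B
t=4: ready={A,B,C} → run B
t=5: ready={A,B,C} → run B
t=6: ready={A,B,C,F} → run B
t=7: ready={A,C,F} → run F
t=8: ready={A,C,F} → run F
t=9: ready={A,C,F} → run F
t=10: ready={A,C,F} → run F
t=11: ready={A,C,F} → run F
t=12: ready={A,C,F} → run F
t=13: ready={A,C,F} → run F
t=14: ready={A,C} → run A
t=15: ready={A,C} → run A
t=16: ready={C} → run C
t=17: ready={C} → run C
t=18: ready={C} → run C
t=19: ready={C} → run C
t=20: (idle)
t=21: (idle)
t=22: (idle)
t=23: (idle)
t=24: (idle)
t=25: (idle)

running at tick 2 = A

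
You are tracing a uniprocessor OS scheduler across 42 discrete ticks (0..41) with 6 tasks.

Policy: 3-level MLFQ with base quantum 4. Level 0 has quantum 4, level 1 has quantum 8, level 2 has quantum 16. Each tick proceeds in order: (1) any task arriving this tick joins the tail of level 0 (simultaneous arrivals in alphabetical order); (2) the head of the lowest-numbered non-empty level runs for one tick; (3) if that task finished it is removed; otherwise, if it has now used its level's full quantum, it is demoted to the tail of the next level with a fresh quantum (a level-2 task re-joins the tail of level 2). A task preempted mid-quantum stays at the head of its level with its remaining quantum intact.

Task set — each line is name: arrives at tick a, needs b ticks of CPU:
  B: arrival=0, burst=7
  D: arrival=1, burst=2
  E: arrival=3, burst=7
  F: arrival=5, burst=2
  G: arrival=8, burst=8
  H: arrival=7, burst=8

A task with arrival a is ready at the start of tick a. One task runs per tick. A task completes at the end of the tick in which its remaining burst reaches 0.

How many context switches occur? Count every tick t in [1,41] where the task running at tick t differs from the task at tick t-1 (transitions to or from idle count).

context switches = 10

t=0: L0/L1/L2 = B/-/- → run B
t=1: L0/L1/L2 = BD/-/- → run B
t=2: L0/L1/L2 = BD/-/- → run B
t=3: L0/L1/L2 = BDE/-/- → run B
t=4: L0/L1/L2 = DE/B/- → run D
t=5: L0/L1/L2 = DEF/B/- → run D
t=6: L0/L1/L2 = EF/B/- → run E
t=7: L0/L1/L2 = EFH/B/- → run E
t=8: L0/L1/L2 = EFHG/B/- → run E
t=9: L0/L1/L2 = EFHG/B/- → run E
t=10: L0/L1/L2 = FHG/BE/- → run F
t=11: L0/L1/L2 = FHG/BE/- → run F
t=12: L0/L1/L2 = HG/BE/- → run H
t=13: L0/L1/L2 = HG/BE/- → run H
t=14: L0/L1/L2 = HG/BE/- → run H
t=15: L0/L1/L2 = HG/BE/- → run H
t=16: L0/L1/L2 = G/BEH/- → run G
t=17: L0/L1/L2 = G/BEH/- → run G
t=18: L0/L1/L2 = G/BEH/- → run G
t=19: L0/L1/L2 = G/BEH/- → run G
t=20: L0/L1/L2 = -/BEHG/- → run B
t=21: L0/L1/L2 = -/BEHG/- → run B
t=22: L0/L1/L2 = -/BEHG/- → run B
t=23: L0/L1/L2 = -/EHG/- → run E
t=24: L0/L1/L2 = -/EHG/- → run E
t=25: L0/L1/L2 = -/EHG/- → run E
t=26: L0/L1/L2 = -/HG/- → run H
t=27: L0/L1/L2 = -/HG/- → run H
t=28: L0/L1/L2 = -/HG/- → run H
t=29: L0/L1/L2 = -/HG/- → run H
t=30: L0/L1/L2 = -/G/- → run G
t=31: L0/L1/L2 = -/G/- → run G
t=32: L0/L1/L2 = -/G/- → run G
t=33: L0/L1/L2 = -/G/- → run G
t=34: (idle)
t=35: (idle)
t=36: (idle)
t=37: (idle)
t=38: (idle)
t=39: (idle)
t=40: (idle)
t=41: (idle)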